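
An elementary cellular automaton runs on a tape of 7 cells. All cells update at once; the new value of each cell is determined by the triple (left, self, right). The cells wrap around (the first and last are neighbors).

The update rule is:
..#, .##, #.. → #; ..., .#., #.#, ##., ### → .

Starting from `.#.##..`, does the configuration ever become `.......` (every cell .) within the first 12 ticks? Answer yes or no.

#..#.#.
.##....
##.#...
#...#.#
.#.#..#
....##.
...##.#
#.##...
..#.#.#
##.....
#.#...#
...#.##
tick 12 is ...#.##, still not uniform .

no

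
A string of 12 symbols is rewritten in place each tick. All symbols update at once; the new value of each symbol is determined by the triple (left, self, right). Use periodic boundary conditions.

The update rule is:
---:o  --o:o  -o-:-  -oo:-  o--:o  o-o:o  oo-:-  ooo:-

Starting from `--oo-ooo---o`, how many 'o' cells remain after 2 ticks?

6

tick 1: oo--o---ooo-
tick 2: --oo-ooo---o
count of o: 6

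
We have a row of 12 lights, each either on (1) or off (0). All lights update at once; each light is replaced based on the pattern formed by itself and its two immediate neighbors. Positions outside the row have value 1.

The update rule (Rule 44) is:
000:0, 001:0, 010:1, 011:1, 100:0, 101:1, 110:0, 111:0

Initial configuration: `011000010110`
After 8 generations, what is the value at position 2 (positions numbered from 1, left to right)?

0

generation 1: 110000011101
generation 2: 000000010011
generation 3: 000000010010
generation 4: 000000010011  (repeats generation 2; period 2)
generation 8: 000000010011
position 2 holds 0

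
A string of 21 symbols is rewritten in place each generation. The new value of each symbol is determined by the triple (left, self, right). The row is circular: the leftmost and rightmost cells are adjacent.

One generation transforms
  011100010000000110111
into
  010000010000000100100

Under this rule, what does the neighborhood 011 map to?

1

At position 1 the neighborhood is 011; the next row has 1 there.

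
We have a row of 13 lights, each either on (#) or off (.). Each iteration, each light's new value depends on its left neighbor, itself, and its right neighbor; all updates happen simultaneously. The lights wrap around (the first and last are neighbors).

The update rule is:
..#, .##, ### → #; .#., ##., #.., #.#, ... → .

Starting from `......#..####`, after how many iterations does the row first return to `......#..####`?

.....#..####.
....#..####..
...#..####...
..#..####....
.#..####.....
#..####......
..####......#
.####......#.
####......#..
###......#..#
##......#..##
#......#..###
......#..####

13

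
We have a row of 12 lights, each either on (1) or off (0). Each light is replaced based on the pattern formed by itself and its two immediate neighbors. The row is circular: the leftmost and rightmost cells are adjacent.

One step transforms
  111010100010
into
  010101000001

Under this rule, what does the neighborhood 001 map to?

0

At position 9 the neighborhood is 001; the next row has 0 there.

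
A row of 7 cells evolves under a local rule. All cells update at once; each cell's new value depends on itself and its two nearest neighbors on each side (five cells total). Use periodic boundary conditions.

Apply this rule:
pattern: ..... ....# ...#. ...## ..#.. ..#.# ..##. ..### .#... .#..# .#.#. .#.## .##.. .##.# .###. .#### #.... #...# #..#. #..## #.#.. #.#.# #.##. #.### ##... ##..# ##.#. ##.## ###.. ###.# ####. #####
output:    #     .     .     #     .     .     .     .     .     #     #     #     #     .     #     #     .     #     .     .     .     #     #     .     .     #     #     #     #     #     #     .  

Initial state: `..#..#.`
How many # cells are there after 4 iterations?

#..#...
.#...#.
...#..#
.#..#..
count of #: 2

2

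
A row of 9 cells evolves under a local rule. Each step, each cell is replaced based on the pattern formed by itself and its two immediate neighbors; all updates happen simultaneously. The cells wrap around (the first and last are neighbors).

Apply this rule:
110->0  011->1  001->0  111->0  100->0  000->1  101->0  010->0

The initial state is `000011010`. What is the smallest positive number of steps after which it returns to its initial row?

18

step 1: 111010000
step 2: 100000110
step 3: 001110100
step 4: 101000001
step 5: 000011101
step 6: 011010000
step 7: 010000111
step 8: 000110100
step 9: 110100001
step 10: 000001101
step 11: 011101000
step 12: 010000011
step 13: 000111010
step 14: 110100000
step 15: 100001110
step 16: 001101000
step 17: 101000011
step 18: 000011010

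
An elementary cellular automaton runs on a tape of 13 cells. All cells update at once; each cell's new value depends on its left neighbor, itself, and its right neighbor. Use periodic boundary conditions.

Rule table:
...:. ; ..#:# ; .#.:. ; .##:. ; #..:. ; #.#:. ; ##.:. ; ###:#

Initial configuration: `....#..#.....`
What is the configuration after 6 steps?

.#.........#.

...#..#......
..#..#.......
.#..#........
#..#.........
..#.........#
.#.........#.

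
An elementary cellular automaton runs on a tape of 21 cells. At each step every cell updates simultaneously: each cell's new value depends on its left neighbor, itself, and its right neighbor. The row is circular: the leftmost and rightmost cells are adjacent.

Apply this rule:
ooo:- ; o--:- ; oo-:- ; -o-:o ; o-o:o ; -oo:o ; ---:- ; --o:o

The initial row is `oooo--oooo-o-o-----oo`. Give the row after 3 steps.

-----oo---oooo----oo-
----oo---oo------oo--
---oo---oo------oo---

---oo---oo------oo---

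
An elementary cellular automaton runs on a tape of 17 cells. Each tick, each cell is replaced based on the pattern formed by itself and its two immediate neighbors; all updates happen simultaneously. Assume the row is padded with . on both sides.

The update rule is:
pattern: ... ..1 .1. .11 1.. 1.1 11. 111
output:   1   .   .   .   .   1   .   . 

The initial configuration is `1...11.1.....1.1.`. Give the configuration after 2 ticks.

..1...1..111..1..
1...1...........1

1...1...........1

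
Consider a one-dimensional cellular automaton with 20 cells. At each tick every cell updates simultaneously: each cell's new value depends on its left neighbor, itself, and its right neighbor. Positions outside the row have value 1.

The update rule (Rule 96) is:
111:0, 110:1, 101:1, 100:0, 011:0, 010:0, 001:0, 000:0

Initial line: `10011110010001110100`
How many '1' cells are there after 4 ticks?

1

10000010000000011000
10000000000000001000
10000000000000000000
10000000000000000000
count of 1: 1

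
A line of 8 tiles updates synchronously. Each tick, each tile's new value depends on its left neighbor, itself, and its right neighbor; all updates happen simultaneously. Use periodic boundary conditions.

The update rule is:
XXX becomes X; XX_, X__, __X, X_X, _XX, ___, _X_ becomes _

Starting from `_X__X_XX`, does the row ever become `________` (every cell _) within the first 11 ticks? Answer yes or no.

yes

________
all cells are _ at tick 1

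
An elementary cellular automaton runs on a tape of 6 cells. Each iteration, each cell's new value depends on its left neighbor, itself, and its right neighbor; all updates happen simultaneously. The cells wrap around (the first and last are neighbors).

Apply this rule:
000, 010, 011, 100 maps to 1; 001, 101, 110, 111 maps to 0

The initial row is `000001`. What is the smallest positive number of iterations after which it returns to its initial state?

111101
000001

2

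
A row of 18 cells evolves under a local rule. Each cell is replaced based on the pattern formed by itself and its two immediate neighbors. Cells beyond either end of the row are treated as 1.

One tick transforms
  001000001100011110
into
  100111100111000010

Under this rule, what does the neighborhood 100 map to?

1

At position 0 the neighborhood is 100; the next row has 1 there.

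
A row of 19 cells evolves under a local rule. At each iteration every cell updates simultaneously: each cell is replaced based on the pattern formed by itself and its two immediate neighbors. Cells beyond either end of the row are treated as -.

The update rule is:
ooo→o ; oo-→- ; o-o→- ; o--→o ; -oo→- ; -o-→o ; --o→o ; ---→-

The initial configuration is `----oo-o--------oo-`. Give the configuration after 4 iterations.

---o---oo------o--o
--ooo-o--o----ooooo
-o-o--ooooo--o-ooo-
oo-ooo-ooo-ooo--o-o

oo-ooo-ooo-ooo--o-o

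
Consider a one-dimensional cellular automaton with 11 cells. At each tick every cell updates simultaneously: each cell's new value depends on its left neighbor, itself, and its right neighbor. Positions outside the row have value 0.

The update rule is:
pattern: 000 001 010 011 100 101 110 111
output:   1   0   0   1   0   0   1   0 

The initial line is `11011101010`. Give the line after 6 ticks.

11011101001

11010100000
11000001111
11011101001
11010100000  (repeats tick 1; period 3)
tick 6: 11011101001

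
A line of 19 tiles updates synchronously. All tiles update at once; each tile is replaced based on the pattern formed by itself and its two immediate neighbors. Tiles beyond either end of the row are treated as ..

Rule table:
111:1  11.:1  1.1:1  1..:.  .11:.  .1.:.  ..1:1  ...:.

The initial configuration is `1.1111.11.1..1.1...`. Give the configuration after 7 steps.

.1.1.1.1.11........

.1.1111.11..1.1....
1.1.1111.1.1.1.....
.1.1.1111.1.1......
1.1.1.1111.1.......
.1.1.1.1111........
1.1.1.1.111........
.1.1.1.1.11........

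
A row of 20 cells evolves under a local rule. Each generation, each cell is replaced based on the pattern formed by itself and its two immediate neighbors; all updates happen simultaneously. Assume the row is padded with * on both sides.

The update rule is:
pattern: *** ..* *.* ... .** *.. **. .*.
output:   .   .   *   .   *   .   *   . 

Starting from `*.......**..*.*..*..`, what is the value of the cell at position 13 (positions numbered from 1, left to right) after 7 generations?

.

*.......**...*......
*.......**..........
*.......**..........  (fixed point — unchanged through generation 7)
position 13 holds .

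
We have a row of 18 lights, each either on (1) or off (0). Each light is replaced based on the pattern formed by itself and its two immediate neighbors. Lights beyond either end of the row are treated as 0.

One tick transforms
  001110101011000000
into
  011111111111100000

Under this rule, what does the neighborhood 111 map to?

At position 3 the neighborhood is 111; the next row has 1 there.

1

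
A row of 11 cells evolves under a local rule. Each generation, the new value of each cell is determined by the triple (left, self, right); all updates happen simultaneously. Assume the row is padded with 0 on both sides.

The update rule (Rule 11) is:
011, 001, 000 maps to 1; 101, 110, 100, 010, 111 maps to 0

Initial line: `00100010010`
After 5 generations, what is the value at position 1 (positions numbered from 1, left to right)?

generation 1: 11001100100
generation 2: 10011001001
generation 3: 00110010010
generation 4: 11100100100
generation 5: 10001001001
position 1 holds 1

1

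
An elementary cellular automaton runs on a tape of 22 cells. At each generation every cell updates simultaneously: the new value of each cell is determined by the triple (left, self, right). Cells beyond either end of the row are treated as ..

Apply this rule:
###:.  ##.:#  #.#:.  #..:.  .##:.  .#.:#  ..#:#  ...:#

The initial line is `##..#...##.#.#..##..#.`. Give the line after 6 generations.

generation 1: .#.##.##.#.#.#.#.#.##.
generation 2: ##..#..#.#.#.#.#.#..#.
generation 3: .#.##.##.#.#.#.#.#.##.  (repeats generation 1; period 2)
generation 6: ##..#..#.#.#.#.#.#..#.

##..#..#.#.#.#.#.#..#.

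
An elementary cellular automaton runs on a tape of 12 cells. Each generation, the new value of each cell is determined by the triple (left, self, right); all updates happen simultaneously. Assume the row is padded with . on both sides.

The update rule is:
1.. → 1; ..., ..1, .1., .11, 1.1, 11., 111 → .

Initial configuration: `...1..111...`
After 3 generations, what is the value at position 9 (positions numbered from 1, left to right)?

.

....1....1..
.....1....1.
......1....1
position 9 holds .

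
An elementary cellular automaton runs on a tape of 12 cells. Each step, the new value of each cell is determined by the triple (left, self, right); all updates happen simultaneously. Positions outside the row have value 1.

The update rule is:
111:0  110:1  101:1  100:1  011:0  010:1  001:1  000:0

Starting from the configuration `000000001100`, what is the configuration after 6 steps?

100000010111
110000111000
011001001101
101111110110
110000011011
011000101100

011000101100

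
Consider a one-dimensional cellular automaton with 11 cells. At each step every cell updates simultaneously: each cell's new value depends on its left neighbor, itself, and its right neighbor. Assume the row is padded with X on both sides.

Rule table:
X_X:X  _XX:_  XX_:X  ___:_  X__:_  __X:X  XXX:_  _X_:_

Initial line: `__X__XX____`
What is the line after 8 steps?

step 1: _X__X_X___X
step 2: X__X_X___X_
step 3: X_X_X___X_X
step 4: XX_X___X_X_
step 5: _XX___X_X_X
step 6: X_X__X_X_X_
step 7: XX__X_X_X_X
step 8: _X_X_X_X_X_

_X_X_X_X_X_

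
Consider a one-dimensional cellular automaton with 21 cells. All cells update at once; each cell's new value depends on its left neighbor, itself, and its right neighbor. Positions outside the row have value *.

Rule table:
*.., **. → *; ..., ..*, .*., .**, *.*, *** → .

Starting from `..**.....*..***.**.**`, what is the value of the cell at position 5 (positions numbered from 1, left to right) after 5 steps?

step 1: *..**.....*...*..*...
step 2: **..**.....*...*..*..
step 3: .**..**.....*...*..*.
step 4: ..**..**.....*...*...
step 5: *..**..**.....*...*..
position 5 holds *

*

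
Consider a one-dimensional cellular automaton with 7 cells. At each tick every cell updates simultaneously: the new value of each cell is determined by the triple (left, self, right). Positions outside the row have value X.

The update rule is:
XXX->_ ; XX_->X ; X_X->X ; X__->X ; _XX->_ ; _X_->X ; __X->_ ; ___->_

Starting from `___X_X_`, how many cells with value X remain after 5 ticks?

X__XXXX
XX_____
_XX____
X_XX___
XX_XX__
count of X: 4

4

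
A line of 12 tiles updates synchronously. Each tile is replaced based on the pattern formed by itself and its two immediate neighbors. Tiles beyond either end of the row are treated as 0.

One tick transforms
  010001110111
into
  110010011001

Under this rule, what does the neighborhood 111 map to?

At position 6 the neighborhood is 111; the next row has 0 there.

0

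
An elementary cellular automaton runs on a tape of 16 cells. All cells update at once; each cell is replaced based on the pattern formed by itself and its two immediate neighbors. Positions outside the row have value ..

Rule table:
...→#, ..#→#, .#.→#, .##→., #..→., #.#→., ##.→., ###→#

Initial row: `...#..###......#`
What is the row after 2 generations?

.##..#.#.#.####.

####.#.#..######
.##..#.#.#.####.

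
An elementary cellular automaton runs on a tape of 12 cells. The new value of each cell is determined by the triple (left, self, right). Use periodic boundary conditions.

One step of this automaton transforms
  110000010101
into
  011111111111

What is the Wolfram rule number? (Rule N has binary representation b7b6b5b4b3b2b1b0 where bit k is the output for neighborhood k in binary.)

127

position 0: 111 → 0  (bit 7 = 0)
position 1: 110 → 1  (bit 6 = 1)
position 8: 101 → 1  (bit 5 = 1)
position 2: 100 → 1  (bit 4 = 1)
position 11: 011 → 1  (bit 3 = 1)
position 7: 010 → 1  (bit 2 = 1)
position 6: 001 → 1  (bit 1 = 1)
position 3: 000 → 1  (bit 0 = 1)
bits b7..b0 = 01111111 = 127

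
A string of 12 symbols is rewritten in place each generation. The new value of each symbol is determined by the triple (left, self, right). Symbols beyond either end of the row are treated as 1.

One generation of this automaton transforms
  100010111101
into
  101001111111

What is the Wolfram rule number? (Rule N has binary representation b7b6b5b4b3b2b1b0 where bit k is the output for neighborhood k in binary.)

position 7: 111 → 1  (bit 7 = 1)
position 0: 110 → 1  (bit 6 = 1)
position 5: 101 → 1  (bit 5 = 1)
position 1: 100 → 0  (bit 4 = 0)
position 6: 011 → 1  (bit 3 = 1)
position 4: 010 → 0  (bit 2 = 0)
position 3: 001 → 0  (bit 1 = 0)
position 2: 000 → 1  (bit 0 = 1)
bits b7..b0 = 11101001 = 233

233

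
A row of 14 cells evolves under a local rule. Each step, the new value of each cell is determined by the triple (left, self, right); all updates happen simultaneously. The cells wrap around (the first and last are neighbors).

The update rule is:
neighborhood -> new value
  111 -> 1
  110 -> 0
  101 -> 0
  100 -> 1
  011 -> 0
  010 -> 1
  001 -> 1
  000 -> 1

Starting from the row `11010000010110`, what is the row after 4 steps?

10111010111011

00011111110000
11101111101111
11000111000111
10111010111011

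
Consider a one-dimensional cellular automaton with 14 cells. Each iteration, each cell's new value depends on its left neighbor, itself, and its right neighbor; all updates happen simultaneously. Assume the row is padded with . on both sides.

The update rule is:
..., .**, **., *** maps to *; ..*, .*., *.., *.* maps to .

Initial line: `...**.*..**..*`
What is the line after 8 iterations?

**.**....**...
**.**.**.**.**
**.**.**.**.**  (fixed point — unchanged through iteration 8)

**.**.**.**.**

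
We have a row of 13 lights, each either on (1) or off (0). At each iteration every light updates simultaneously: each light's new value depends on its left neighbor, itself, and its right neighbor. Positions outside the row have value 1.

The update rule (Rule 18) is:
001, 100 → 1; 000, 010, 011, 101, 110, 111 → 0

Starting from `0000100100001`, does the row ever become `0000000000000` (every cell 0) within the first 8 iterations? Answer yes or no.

yes

iteration 1: 1001011010010
iteration 2: 0110000001100
iteration 3: 0001000010011
iteration 4: 1010100101100
iteration 5: 0000011000011
iteration 6: 1000100100100
iteration 7: 0101011011011
iteration 8: 0000000000000
all cells are 0 at iteration 8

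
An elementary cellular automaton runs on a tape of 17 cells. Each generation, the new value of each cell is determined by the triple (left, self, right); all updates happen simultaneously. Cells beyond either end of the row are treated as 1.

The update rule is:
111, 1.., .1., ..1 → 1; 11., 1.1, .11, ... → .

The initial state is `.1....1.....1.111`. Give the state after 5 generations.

.11..111...11..11
...11.1.1.1..11.1
1.1...1.1.111....
..11.11.1..1.1..1
11......1111.111.

11......1111.111.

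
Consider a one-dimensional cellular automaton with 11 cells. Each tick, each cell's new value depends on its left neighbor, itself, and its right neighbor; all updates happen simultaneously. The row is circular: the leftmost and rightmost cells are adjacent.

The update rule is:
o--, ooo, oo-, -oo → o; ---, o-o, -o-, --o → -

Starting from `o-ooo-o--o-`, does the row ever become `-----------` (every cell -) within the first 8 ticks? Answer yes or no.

--ooo--o---
--oooo--o--
--ooooo--o-
--oooooo--o
o-ooooooo--
--oooooooo-
--ooooooooo
o-ooooooooo
tick 8 is o-ooooooooo, still not uniform -

no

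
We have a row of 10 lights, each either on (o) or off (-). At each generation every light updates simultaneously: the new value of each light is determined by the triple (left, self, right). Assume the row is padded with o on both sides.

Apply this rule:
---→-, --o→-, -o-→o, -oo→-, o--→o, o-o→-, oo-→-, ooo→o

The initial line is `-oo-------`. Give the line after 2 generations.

---o------
o--oo-----

o--oo-----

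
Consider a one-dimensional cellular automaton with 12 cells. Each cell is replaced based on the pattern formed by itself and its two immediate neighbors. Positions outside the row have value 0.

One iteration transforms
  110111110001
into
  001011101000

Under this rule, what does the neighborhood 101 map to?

1

At position 2 the neighborhood is 101; the next row has 1 there.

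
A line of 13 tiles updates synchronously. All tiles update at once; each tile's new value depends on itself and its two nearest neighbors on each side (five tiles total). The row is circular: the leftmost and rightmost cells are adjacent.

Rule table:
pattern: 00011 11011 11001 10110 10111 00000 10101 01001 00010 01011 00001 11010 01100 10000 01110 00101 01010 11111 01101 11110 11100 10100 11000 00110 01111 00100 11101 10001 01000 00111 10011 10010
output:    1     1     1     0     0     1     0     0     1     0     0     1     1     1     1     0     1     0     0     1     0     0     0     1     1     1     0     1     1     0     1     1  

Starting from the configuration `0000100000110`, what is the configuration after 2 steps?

0010101010101

1101111101110
0010101010101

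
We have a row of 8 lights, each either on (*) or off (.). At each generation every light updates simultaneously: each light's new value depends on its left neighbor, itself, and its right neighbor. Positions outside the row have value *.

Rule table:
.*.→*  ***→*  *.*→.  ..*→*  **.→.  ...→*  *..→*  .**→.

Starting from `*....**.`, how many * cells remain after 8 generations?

2

.****...
..**.***
**....**
*.****.*
...**...
***..***
**.**.**
*......*
count of *: 2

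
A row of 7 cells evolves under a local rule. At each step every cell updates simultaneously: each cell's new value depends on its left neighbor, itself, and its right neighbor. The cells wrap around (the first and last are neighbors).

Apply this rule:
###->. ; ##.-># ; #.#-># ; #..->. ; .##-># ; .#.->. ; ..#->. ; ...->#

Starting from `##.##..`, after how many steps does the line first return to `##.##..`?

step 1: #####..
step 2: #...#..
step 3: ..#....
step 4: #...###
step 5: #.#.#..
step 6: .#.#...
step 7: ..#..##
step 8: .....##
step 9: .###.##
step 10: ##.####
step 11: .###...
step 12: .#.#.##
step 13: #.#.###
step 14: ##.##..

14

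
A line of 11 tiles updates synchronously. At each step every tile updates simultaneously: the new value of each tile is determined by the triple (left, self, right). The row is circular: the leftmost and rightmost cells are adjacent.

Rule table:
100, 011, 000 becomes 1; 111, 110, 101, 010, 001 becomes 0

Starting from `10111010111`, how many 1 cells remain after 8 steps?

5

00100000100
10011110011
01010001010
00001100001
11101011100
10000010010
01111001000
01000100111
count of 1: 5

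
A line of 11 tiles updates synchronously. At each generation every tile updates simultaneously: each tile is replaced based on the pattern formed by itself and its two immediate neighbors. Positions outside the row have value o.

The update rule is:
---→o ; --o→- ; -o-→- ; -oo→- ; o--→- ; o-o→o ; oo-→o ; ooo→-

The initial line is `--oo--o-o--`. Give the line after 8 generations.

---o---o---
-o---o---o-
o--o---o--o
o----o-----
o-oo---ooo-
oo-o-o---oo
-oo-o--o---
o-oo-----o-

o-oo-----o-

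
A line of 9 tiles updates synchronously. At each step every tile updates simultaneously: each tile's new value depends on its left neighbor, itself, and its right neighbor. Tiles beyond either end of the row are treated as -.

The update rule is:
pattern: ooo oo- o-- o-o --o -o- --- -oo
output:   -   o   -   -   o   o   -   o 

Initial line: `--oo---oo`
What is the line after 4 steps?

oo-o-oo-o

-ooo--ooo
oo-o-oo-o
oo-o-oo-o  (fixed point — unchanged through step 4)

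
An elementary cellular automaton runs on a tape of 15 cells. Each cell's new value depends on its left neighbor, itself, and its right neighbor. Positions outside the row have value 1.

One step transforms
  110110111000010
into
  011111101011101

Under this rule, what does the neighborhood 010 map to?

0

At position 13 the neighborhood is 010; the next row has 0 there.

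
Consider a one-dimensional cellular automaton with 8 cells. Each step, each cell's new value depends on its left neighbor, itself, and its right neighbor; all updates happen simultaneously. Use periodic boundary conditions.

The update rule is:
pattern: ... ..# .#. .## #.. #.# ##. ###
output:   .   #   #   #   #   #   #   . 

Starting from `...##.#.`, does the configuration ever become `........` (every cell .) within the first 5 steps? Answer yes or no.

..######
###....#
..##..##
########
........
all cells are . at step 5

yes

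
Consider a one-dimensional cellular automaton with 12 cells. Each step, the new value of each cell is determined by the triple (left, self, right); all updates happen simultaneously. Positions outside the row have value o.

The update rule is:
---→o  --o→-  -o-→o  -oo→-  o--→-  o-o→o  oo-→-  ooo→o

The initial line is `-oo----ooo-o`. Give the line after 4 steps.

o---oo--o-o-
--o-----oooo
--o-ooo--ooo
--oo-o----oo

--oo-o----oo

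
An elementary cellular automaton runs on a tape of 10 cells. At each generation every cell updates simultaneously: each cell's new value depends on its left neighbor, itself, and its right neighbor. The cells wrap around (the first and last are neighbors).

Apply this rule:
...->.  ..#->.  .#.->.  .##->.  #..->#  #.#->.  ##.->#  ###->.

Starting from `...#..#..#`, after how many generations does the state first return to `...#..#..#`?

10

generation 1: #...#..#..
generation 2: .#...#..#.
generation 3: ..#...#..#
generation 4: #..#...#..
generation 5: .#..#...#.
generation 6: ..#..#...#
generation 7: #..#..#...
generation 8: .#..#..#..
generation 9: ..#..#..#.
generation 10: ...#..#..#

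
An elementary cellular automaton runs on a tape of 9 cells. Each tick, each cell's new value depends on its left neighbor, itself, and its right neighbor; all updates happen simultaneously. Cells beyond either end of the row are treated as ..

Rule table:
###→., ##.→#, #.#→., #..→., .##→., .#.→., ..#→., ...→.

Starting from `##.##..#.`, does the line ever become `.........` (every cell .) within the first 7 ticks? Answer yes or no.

yes

.#..#....
.........
all cells are . at tick 2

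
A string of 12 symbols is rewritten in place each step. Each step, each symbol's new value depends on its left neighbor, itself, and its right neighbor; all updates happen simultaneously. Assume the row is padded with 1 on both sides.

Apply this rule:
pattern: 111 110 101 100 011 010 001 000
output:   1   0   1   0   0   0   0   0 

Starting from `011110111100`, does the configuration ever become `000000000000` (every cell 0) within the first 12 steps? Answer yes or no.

yes

step 1: 101101011000
step 2: 010010100000
step 3: 100001000000
step 4: 000000000000
all cells are 0 at step 4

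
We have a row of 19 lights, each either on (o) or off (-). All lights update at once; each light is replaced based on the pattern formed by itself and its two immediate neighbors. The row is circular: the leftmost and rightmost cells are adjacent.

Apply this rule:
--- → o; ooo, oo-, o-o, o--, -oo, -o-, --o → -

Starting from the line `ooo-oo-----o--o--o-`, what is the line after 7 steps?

-------ooo---------

-------ooo---------
oooooo-----oooooooo
-------ooo---------  (repeats step 1; period 2)
step 7: -------ooo---------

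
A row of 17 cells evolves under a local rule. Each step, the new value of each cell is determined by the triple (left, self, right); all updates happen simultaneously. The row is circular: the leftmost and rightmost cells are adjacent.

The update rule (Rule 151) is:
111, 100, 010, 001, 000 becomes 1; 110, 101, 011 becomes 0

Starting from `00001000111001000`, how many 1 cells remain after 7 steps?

11111111010111111
11111110010011111
11111101111101111
11111000111000111
11110111010111011
11100010010010001
11011111111111110
count of 1: 15

15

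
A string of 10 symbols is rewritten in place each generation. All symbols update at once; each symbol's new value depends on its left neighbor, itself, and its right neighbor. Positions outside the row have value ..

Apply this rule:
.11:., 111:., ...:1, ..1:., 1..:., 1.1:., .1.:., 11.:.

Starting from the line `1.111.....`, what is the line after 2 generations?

......1111
11111.....

11111.....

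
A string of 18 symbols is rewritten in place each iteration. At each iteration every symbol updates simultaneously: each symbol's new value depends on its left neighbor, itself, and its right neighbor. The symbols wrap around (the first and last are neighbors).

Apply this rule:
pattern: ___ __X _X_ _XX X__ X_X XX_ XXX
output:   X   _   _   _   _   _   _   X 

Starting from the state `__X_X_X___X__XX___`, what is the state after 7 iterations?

___X____X____X____

X_______X_______XX
__XXXXX___XXXXX__X
___XXX__X__XXX____
XX__X_______X__XXX
X_____XXXXX_____XX
__XXX__XXX__XXX__X
___X____X____X____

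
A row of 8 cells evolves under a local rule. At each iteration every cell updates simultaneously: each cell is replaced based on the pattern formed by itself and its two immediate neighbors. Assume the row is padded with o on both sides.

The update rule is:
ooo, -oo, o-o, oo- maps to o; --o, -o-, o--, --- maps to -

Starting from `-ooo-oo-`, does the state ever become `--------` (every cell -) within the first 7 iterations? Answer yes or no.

no

iteration 1: oooooooo
iteration 2: oooooooo  (fixed point — unchanged through iteration 7)
iteration 7 is oooooooo, still not uniform -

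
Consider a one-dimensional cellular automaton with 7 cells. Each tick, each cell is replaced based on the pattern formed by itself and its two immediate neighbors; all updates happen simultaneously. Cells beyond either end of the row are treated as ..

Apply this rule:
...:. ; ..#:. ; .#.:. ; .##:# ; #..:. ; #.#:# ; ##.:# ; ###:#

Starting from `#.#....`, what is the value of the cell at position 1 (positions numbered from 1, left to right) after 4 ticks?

.

.#.....
.......
.......  (fixed point — unchanged through tick 4)
position 1 holds .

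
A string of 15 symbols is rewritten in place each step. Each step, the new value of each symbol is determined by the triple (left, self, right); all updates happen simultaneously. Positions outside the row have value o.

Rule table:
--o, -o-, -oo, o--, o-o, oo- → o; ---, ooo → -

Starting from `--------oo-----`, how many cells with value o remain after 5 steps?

step 1: o------oooo---o
step 2: oo----oo--oo-oo
step 3: -oo--ooooooooo-
step 4: oooooo-------oo
step 5: -----oo-----oo-
count of o: 4

4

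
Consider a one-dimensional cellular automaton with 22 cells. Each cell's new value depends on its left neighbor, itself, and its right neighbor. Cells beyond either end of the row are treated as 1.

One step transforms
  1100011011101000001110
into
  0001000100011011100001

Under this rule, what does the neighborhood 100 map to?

At position 2 the neighborhood is 100; the next row has 0 there.

0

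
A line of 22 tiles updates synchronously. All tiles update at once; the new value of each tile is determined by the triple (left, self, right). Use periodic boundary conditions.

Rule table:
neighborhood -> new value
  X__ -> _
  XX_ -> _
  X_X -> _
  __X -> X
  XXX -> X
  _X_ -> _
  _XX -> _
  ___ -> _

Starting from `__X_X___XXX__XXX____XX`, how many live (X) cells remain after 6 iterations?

4

iteration 1: _X_____X_X__X_X____X__
iteration 2: X_____X____X______X___
iteration 3: _____X____X______X___X
iteration 4: ____X____X______X___X_
iteration 5: ___X____X______X___X__
iteration 6: __X____X______X___X___
count of X: 4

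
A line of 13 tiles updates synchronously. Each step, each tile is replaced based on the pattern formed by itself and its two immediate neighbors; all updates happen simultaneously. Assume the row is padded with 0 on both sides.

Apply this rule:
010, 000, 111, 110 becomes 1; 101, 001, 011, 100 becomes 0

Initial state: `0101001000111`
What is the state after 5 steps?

0101001010101

0101001010011
0101001010001
0101001010101
0101001010101  (fixed point — unchanged through step 5)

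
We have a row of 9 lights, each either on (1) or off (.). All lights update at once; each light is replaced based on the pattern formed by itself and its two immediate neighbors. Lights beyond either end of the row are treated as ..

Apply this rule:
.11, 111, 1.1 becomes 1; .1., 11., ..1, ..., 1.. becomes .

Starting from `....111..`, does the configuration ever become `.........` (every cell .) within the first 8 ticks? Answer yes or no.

....11...
....1....
.........
all cells are . at tick 3

yes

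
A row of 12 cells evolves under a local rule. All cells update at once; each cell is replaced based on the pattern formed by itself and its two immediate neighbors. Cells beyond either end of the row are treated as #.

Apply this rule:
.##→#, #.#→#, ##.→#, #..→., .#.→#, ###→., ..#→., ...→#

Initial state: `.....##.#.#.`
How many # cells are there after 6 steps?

.###.#######
##.###......
.###.#.####.
##.#####..##
.###...#..#.
##.#.#.#..##
count of #: 7

7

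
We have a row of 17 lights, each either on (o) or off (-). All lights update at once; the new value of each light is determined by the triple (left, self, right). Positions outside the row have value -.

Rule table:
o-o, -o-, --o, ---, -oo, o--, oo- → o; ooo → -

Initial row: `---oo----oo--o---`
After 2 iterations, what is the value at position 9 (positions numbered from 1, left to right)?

-

iteration 1: ooooooooooooooooo
iteration 2: o---------------o
position 9 holds -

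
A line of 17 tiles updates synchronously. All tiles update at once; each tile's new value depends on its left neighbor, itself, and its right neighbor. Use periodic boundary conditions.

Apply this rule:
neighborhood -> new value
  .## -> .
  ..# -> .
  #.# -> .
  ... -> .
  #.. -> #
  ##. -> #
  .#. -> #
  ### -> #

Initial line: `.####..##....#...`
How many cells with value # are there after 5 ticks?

8

tick 1: ..####..##...##..
tick 2: ...####..##...##.
tick 3: ....####..##...##
tick 4: #....####..##...#
tick 5: ##....####..##...
count of #: 8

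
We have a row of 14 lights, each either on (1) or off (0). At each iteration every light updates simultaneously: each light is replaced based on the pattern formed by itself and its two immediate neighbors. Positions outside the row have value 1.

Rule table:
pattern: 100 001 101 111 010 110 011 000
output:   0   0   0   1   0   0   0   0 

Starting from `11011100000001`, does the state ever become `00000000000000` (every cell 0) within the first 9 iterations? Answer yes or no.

10001000000000
00000000000000
all cells are 0 at iteration 2

yes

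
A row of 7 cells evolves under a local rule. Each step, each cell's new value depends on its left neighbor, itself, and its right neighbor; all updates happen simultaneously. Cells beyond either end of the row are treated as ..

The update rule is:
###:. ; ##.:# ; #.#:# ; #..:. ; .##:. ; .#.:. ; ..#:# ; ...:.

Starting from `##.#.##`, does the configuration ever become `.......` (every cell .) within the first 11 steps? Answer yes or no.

step 1: .##.#.#
step 2: #.##.#.
step 3: .#.##..
step 4: #.#.#..
step 5: .#.#...
step 6: #.#....
step 7: .#.....
step 8: #......
step 9: .......
all cells are . at step 9

yes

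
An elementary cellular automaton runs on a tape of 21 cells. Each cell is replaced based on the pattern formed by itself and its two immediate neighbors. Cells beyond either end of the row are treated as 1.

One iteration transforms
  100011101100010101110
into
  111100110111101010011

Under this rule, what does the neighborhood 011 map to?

0

At position 4 the neighborhood is 011; the next row has 0 there.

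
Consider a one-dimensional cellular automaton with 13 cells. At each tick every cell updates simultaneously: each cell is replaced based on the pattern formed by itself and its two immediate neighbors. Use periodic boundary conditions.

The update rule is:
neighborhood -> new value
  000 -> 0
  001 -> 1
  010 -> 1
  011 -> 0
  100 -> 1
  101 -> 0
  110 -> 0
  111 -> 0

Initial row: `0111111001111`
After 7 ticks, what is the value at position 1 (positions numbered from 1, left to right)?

1

0000000110000
0000001001000
0000011111100
0000100000010
0001110000111
1010001001000
1011011111101
position 1 holds 1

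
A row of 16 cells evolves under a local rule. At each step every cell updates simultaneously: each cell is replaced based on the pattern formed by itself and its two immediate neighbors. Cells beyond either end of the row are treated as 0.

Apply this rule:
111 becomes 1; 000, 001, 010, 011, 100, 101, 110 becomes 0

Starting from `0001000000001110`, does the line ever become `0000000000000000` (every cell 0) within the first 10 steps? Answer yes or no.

yes

0000000000000100
0000000000000000
all cells are 0 at step 2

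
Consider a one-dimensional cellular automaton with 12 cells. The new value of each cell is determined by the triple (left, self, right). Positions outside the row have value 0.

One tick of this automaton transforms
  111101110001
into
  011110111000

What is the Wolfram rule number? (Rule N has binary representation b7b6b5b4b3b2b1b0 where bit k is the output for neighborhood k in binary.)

position 1: 111 → 1  (bit 7 = 1)
position 3: 110 → 1  (bit 6 = 1)
position 4: 101 → 1  (bit 5 = 1)
position 8: 100 → 1  (bit 4 = 1)
position 0: 011 → 0  (bit 3 = 0)
position 11: 010 → 0  (bit 2 = 0)
position 10: 001 → 0  (bit 1 = 0)
position 9: 000 → 0  (bit 0 = 0)
bits b7..b0 = 11110000 = 240

240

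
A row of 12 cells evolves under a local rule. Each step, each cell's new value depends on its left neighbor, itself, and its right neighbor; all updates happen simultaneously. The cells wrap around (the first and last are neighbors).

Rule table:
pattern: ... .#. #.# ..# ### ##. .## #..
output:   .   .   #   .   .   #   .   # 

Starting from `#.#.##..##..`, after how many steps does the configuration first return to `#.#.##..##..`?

.#.#.##..##.
..#.#.##..##
#..#.#.##..#
##..#.#.##..
.##..#.#.##.
..##..#.#.##
#..##..#.#.#
##..##..#.#.
.##..##..#.#
#.##..##..#.
.#.##..##..#
#.#.##..##..

12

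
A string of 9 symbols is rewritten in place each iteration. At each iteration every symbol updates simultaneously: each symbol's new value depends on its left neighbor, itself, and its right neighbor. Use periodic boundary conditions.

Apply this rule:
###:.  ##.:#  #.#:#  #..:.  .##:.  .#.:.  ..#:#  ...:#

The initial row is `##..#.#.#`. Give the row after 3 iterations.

iteration 1: .#.#.#.#.
iteration 2: #.#.#.#..
iteration 3: .#.#.#..#

.#.#.#..#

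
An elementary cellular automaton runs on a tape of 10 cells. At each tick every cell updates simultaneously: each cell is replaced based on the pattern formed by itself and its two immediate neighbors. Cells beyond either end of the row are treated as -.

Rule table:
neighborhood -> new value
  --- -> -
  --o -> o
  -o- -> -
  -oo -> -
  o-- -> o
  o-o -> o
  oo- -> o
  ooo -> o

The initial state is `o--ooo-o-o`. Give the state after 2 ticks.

o-oo-ooo-o

-oo-ooo-o-
o-oo-ooo-o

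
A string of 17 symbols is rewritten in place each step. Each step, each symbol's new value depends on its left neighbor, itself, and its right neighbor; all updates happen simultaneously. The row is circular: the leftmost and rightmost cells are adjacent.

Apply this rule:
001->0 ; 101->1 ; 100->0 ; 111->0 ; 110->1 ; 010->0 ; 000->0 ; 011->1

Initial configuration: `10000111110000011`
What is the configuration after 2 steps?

00000000000000001

10000100010000010
00000000000000001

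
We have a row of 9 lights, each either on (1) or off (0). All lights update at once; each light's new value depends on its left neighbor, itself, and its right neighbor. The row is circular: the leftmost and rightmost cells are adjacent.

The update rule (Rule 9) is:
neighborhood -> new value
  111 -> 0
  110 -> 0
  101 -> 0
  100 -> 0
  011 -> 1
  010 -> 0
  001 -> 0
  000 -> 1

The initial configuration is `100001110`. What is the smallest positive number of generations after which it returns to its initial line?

generation 1: 001101000
generation 2: 101000011
generation 3: 000011010
generation 4: 111010000
generation 5: 100000110
generation 6: 001110100
generation 7: 101000001
generation 8: 000011101
generation 9: 011010000
generation 10: 010000111
generation 11: 000110100
generation 12: 110100001
generation 13: 000001101
generation 14: 011101000
generation 15: 010000011
generation 16: 000111010
generation 17: 110100000
generation 18: 100001110

18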